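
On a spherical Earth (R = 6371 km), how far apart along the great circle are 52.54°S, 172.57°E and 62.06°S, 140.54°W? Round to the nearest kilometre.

2931 km

Δλ = -140.54 − 172.57 = -313.11°; wrapped into (−180°, 180°]: 46.89°.
Δφ = -62.06 − -52.54 = -9.52°.
a = sin²(Δφ/2) + cos φ₁ · cos φ₂ · sin²(Δλ/2) = 0.051997.
c = 2·atan2(√a, √(1−a)) = 0.46011 rad → d = 6371·c ≈ 2931.33 km.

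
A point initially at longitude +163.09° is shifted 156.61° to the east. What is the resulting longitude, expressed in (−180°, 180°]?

-40.30°

Start at +163.09°; shift +156.61° → +319.70°.
+319.70° lies outside (−180°, 180°]; subtract 360° → -40.30°.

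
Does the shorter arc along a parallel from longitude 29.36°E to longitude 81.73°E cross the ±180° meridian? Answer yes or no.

Signed shortest Δλ = ((81.73 − 29.36 + 180) mod 360) − 180 = 52.37°.
Going east by 52.37° from +29.36° reaches +81.73° without touching 180°.

No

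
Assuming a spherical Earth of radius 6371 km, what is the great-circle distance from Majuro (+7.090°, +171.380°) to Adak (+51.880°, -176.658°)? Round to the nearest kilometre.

5100 km

Δλ = -176.658 − 171.380 = -348.038°; wrapped into (−180°, 180°]: 11.962°.
Δφ = 51.880 − 7.090 = 44.790°.
a = sin²(Δφ/2) + cos φ₁ · cos φ₂ · sin²(Δλ/2) = 0.151804.
c = 2·atan2(√a, √(1−a)) = 0.80044 rad → d = 6371·c ≈ 5099.60 km.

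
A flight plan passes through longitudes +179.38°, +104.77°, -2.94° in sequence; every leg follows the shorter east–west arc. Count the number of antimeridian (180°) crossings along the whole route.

Leg 1: +179.38° → +104.77°, shortest Δλ = -74.61° (west) — does not cross 180°.
Leg 2: +104.77° → -2.94°, shortest Δλ = -107.71° (west) — does not cross 180°.
Total crossings: 0.

0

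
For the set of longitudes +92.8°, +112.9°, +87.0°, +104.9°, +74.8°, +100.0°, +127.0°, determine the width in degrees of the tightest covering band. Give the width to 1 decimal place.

52.2°

Sort the longitudes: +74.8°, +87.0°, +92.8°, +100.0°, +104.9°, +112.9°, +127.0°.
Eastward gaps between consecutive values (wrapping around): 12.2°, 5.8°, 7.2°, 4.9°, 8.0°, 14.1°, 307.8°.
Largest gap = 307.8° ⇒ minimal covering band is its complement: 360° − 307.8° = 52.2°.
Band runs from +74.8° eastward to +127.0°.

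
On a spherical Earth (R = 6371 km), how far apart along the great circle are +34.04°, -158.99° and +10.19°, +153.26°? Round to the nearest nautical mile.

Δλ = 153.26 − -158.99 = 312.25°; wrapped into (−180°, 180°]: -47.75°.
Δφ = 10.19 − 34.04 = -23.85°.
a = sin²(Δφ/2) + cos φ₁ · cos φ₂ · sin²(Δλ/2) = 0.176301.
c = 2·atan2(√a, √(1−a)) = 0.86663 rad → d = 6371·c ≈ 5521.31 km ≈ 2981.27 nmi.

2981 nmi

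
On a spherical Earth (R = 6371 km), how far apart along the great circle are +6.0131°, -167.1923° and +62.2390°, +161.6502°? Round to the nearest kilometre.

Δλ = 161.6502 − -167.1923 = 328.8425°; wrapped into (−180°, 180°]: -31.1575°.
Δφ = 62.2390 − 6.0131 = 56.2259°.
a = sin²(Δφ/2) + cos φ₁ · cos φ₂ · sin²(Δλ/2) = 0.255450.
c = 2·atan2(√a, √(1−a)) = 1.05974 rad → d = 6371·c ≈ 6751.60 km.

6752 km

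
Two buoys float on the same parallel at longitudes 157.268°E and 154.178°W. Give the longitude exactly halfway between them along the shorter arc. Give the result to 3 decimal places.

Signed shortest Δλ from +157.268° to -154.178° is +48.554°.
Midpoint longitude = +157.268° + (+48.554°)/2 = +157.268° + 24.277° = +181.545°.
Normalise into (−180°, 180°]: -178.455°.
(The naïve average (+157.268 + -154.178)/2 = 1.545° is on the wrong side of the globe.)

178.455°W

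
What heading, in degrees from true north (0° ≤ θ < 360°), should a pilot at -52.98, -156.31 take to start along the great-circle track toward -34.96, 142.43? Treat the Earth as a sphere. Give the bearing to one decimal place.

267.6°

Δλ = 142.43 − -156.31 = 298.74°; wrapped into (−180°, 180°]: -61.26°.
θ = atan2( sin Δλ · cos φ₂ , cos φ₁ · sin φ₂ − sin φ₁ · cos φ₂ · cos Δλ )
  = atan2(-0.71859, -0.03037) = -92.420° → normalised to [0°, 360°): 267.580°.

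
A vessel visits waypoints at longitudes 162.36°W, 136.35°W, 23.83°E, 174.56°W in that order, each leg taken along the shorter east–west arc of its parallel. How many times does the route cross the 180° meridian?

1

Leg 1: -162.36° → -136.35°, shortest Δλ = 26.01° (east) — does not cross 180°.
Leg 2: -136.35° → +23.83°, shortest Δλ = 160.18° (east) — does not cross 180°.
Leg 3: +23.83° → -174.56°, shortest Δλ = 161.61° (east) — crosses 180°.
Total crossings: 1.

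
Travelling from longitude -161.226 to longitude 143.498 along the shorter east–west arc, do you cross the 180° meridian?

Naïve |143.498 − -161.226| = 304.724° > 180°, so the shorter arc goes the other way round — across 180°.
Signed shortest Δλ = ((143.498 − -161.226 + 180) mod 360) − 180 = -55.276°.
Going west by 55.276° from -161.226° passes through 180° before reaching +143.498°.

Yes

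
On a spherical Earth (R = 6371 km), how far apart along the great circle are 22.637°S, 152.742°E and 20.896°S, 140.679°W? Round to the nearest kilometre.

6818 km

Δλ = -140.679 − 152.742 = -293.421°; wrapped into (−180°, 180°]: 66.579°.
Δφ = -20.896 − -22.637 = 1.741°.
a = sin²(Δφ/2) + cos φ₁ · cos φ₂ · sin²(Δλ/2) = 0.259993.
c = 2·atan2(√a, √(1−a)) = 1.07013 rad → d = 6371·c ≈ 6817.77 km.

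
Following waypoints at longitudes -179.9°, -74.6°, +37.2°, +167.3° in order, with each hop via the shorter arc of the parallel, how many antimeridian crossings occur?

Leg 1: -179.9° → -74.6°, shortest Δλ = 105.3° (east) — does not cross 180°.
Leg 2: -74.6° → +37.2°, shortest Δλ = 111.8° (east) — does not cross 180°.
Leg 3: +37.2° → +167.3°, shortest Δλ = 130.1° (east) — does not cross 180°.
Total crossings: 0.

0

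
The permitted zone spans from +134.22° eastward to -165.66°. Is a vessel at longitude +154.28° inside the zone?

Band width going east from +134.22° to -165.66°: ((-165.66 − 134.22) mod 360) = 60.12°.
Offset of +154.28° east of the west edge: ((154.28 − 134.22) mod 360) = 20.06°.
20.06° ≤ 60.12° ⇒ inside.

Yes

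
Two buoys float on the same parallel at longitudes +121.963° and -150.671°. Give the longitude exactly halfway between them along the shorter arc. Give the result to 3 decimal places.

+165.646°

Signed shortest Δλ from +121.963° to -150.671° is +87.366°.
Midpoint longitude = +121.963° + (+87.366°)/2 = +121.963° + 43.683° = +165.646°.
(The naïve average (+121.963 + -150.671)/2 = -14.354° is on the wrong side of the globe.)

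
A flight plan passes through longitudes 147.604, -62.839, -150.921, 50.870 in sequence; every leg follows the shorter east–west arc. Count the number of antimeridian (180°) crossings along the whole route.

2

Leg 1: +147.604° → -62.839°, shortest Δλ = 149.557° (east) — crosses 180°.
Leg 2: -62.839° → -150.921°, shortest Δλ = -88.082° (west) — does not cross 180°.
Leg 3: -150.921° → +50.870°, shortest Δλ = -158.209° (west) — crosses 180°.
Total crossings: 2.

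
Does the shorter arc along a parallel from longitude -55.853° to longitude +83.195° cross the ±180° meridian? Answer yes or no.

No

Signed shortest Δλ = ((83.195 − -55.853 + 180) mod 360) − 180 = 139.048°.
Going east by 139.048° from -55.853° reaches +83.195° without touching 180°.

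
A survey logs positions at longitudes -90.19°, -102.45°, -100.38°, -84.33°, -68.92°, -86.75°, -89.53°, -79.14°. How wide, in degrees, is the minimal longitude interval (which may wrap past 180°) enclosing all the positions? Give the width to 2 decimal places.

Sort the longitudes: -102.45°, -100.38°, -90.19°, -89.53°, -86.75°, -84.33°, -79.14°, -68.92°.
Eastward gaps between consecutive values (wrapping around): 2.07°, 10.19°, 0.66°, 2.78°, 2.42°, 5.19°, 10.22°, 326.47°.
Largest gap = 326.47° ⇒ minimal covering band is its complement: 360° − 326.47° = 33.53°.
Band runs from -102.45° eastward to -68.92°.

33.53°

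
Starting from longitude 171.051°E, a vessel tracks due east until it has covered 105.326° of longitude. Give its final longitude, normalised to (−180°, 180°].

83.623°W

Start at +171.051°; shift +105.326° → +276.377°.
+276.377° lies outside (−180°, 180°]; subtract 360° → -83.623°.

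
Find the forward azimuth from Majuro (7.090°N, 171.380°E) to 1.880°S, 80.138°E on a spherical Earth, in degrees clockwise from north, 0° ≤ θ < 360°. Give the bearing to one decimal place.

Δλ = 80.138 − 171.380 = -91.242°.
θ = atan2( sin Δλ · cos φ₂ , cos φ₁ · sin φ₂ − sin φ₁ · cos φ₂ · cos Δλ )
  = atan2(-0.99923, -0.02988) = -91.713° → normalised to [0°, 360°): 268.287°.

268.3°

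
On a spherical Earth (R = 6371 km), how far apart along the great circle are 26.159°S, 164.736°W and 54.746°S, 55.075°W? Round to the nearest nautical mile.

Δλ = -55.075 − -164.736 = 109.661°.
Δφ = -54.746 − -26.159 = -28.587°.
a = sin²(Δφ/2) + cos φ₁ · cos φ₂ · sin²(Δλ/2) = 0.407151.
c = 2·atan2(√a, √(1−a)) = 1.38401 rad → d = 6371·c ≈ 8817.55 km ≈ 4761.09 nmi.

4761 nmi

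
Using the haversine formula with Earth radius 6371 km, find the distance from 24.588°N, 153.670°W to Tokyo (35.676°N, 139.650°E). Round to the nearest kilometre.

Δλ = 139.650 − -153.670 = 293.320°; wrapped into (−180°, 180°]: -66.680°.
Δφ = 35.676 − 24.588 = 11.088°.
a = sin²(Δφ/2) + cos φ₁ · cos φ₂ · sin²(Δλ/2) = 0.232461.
c = 2·atan2(√a, √(1−a)) = 1.00620 rad → d = 6371·c ≈ 6410.48 km.

6410 km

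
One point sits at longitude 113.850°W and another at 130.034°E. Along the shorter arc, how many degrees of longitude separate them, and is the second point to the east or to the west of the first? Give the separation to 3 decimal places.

Raw difference: 130.034 − -113.850 = 243.884°.
Normalise into (−180°, 180°]: 243.884° − 360° = -116.116°.
Negative ⇒ the second point lies to the west; separation 116.116°.

116.116° west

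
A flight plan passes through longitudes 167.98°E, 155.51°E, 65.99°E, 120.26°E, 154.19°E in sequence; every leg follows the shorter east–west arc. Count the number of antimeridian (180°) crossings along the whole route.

Leg 1: +167.98° → +155.51°, shortest Δλ = -12.47° (west) — does not cross 180°.
Leg 2: +155.51° → +65.99°, shortest Δλ = -89.52° (west) — does not cross 180°.
Leg 3: +65.99° → +120.26°, shortest Δλ = 54.27° (east) — does not cross 180°.
Leg 4: +120.26° → +154.19°, shortest Δλ = 33.93° (east) — does not cross 180°.
Total crossings: 0.

0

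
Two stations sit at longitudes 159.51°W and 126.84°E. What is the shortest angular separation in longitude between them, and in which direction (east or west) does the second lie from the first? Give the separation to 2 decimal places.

73.65° west

Raw difference: 126.84 − -159.51 = 286.35°.
Normalise into (−180°, 180°]: 286.35° − 360° = -73.65°.
Negative ⇒ the second point lies to the west; separation 73.65°.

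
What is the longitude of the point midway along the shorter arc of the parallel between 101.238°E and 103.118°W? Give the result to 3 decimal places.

179.060°E

Signed shortest Δλ from +101.238° to -103.118° is +155.644°.
Midpoint longitude = +101.238° + (+155.644°)/2 = +101.238° + 77.822° = +179.060°.
(The naïve average (+101.238 + -103.118)/2 = -0.94° is on the wrong side of the globe.)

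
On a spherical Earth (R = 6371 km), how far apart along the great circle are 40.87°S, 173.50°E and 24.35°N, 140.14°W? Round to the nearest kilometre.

8688 km

Δλ = -140.14 − 173.50 = -313.64°; wrapped into (−180°, 180°]: 46.36°.
Δφ = 24.35 − -40.87 = 65.22°.
a = sin²(Δφ/2) + cos φ₁ · cos φ₂ · sin²(Δλ/2) = 0.397173.
c = 2·atan2(√a, √(1−a)) = 1.36366 rad → d = 6371·c ≈ 8687.91 km.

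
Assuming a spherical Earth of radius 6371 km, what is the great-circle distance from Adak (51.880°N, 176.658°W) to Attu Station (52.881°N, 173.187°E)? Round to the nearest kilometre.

Δλ = 173.187 − -176.658 = 349.845°; wrapped into (−180°, 180°]: -10.155°.
Δφ = 52.881 − 51.880 = 1.001°.
a = sin²(Δφ/2) + cos φ₁ · cos φ₂ · sin²(Δλ/2) = 0.002994.
c = 2·atan2(√a, √(1−a)) = 0.10949 rad → d = 6371·c ≈ 697.59 km.

698 km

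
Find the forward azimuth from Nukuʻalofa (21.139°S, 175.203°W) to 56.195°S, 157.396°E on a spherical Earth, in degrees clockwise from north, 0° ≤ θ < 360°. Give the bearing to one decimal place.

Δλ = 157.396 − -175.203 = 332.599°; wrapped into (−180°, 180°]: -27.401°.
θ = atan2( sin Δλ · cos φ₂ , cos φ₁ · sin φ₂ − sin φ₁ · cos φ₂ · cos Δλ )
  = atan2(-0.25605, -0.59689) = -156.782° → normalised to [0°, 360°): 203.218°.

203.2°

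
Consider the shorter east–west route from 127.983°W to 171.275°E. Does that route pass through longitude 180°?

Yes

Naïve |171.275 − -127.983| = 299.258° > 180°, so the shorter arc goes the other way round — across 180°.
Signed shortest Δλ = ((171.275 − -127.983 + 180) mod 360) − 180 = -60.742°.
Going west by 60.742° from -127.983° passes through 180° before reaching +171.275°.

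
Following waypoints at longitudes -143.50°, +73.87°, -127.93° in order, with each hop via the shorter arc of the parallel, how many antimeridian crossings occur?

Leg 1: -143.50° → +73.87°, shortest Δλ = -142.63° (west) — crosses 180°.
Leg 2: +73.87° → -127.93°, shortest Δλ = 158.2° (east) — crosses 180°.
Total crossings: 2.

2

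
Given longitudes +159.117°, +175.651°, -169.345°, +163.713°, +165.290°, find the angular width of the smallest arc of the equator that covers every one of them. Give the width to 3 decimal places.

Sort the longitudes: -169.345°, +159.117°, +163.713°, +165.290°, +175.651°.
Eastward gaps between consecutive values (wrapping around): 328.462°, 4.596°, 1.577°, 10.361°, 15.004°.
Largest gap = 328.462° ⇒ minimal covering band is its complement: 360° − 328.462° = 31.538°.
Band runs from +159.117° eastward to -169.345°, crossing the antimeridian.

31.538°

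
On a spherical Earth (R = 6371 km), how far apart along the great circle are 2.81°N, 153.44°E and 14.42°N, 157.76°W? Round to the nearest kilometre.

5505 km

Δλ = -157.76 − 153.44 = -311.20°; wrapped into (−180°, 180°]: 48.80°.
Δφ = 14.42 − 2.81 = 11.61°.
a = sin²(Δφ/2) + cos φ₁ · cos φ₂ · sin²(Δλ/2) = 0.175310.
c = 2·atan2(√a, √(1−a)) = 0.86403 rad → d = 6371·c ≈ 5504.72 km.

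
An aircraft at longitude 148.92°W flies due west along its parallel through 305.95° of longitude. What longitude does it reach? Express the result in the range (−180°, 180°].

94.87°W

Start at -148.92°; shift −305.95° → -454.87°.
-454.87° lies outside (−180°, 180°]; add 360° → -94.87°.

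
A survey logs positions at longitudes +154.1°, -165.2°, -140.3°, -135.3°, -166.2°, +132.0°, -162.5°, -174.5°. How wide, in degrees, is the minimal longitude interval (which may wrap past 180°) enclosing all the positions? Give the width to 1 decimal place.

Sort the longitudes: -174.5°, -166.2°, -165.2°, -162.5°, -140.3°, -135.3°, +132.0°, +154.1°.
Eastward gaps between consecutive values (wrapping around): 8.3°, 1.0°, 2.7°, 22.2°, 5.0°, 267.3°, 22.1°, 31.4°.
Largest gap = 267.3° ⇒ minimal covering band is its complement: 360° − 267.3° = 92.7°.
Band runs from +132.0° eastward to -135.3°, crossing the antimeridian.

92.7°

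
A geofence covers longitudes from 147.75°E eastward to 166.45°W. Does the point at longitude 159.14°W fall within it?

No

Band width going east from +147.75° to -166.45°: ((-166.45 − 147.75) mod 360) = 45.80°.
Offset of -159.14° east of the west edge: ((-159.14 − 147.75) mod 360) = 53.11°.
53.11° > 45.80° ⇒ outside.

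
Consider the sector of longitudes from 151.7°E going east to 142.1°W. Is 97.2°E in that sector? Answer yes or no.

Band width going east from +151.7° to -142.1°: ((-142.1 − 151.7) mod 360) = 66.2°.
Offset of +97.2° east of the west edge: ((97.2 − 151.7) mod 360) = 305.5°.
305.5° > 66.2° ⇒ outside.

No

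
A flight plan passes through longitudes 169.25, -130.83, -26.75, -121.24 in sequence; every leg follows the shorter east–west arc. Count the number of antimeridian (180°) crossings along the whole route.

Leg 1: +169.25° → -130.83°, shortest Δλ = 59.92° (east) — crosses 180°.
Leg 2: -130.83° → -26.75°, shortest Δλ = 104.08° (east) — does not cross 180°.
Leg 3: -26.75° → -121.24°, shortest Δλ = -94.49° (west) — does not cross 180°.
Total crossings: 1.

1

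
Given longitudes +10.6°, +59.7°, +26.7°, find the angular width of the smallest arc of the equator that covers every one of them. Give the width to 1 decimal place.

Sort the longitudes: +10.6°, +26.7°, +59.7°.
Eastward gaps between consecutive values (wrapping around): 16.1°, 33.0°, 310.9°.
Largest gap = 310.9° ⇒ minimal covering band is its complement: 360° − 310.9° = 49.1°.
Band runs from +10.6° eastward to +59.7°.

49.1°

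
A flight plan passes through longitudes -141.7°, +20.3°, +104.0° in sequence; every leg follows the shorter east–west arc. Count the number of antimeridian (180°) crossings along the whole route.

Leg 1: -141.7° → +20.3°, shortest Δλ = 162.0° (east) — does not cross 180°.
Leg 2: +20.3° → +104.0°, shortest Δλ = 83.7° (east) — does not cross 180°.
Total crossings: 0.

0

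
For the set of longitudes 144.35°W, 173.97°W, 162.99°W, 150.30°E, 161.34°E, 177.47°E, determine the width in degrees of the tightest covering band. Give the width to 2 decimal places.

Sort the longitudes: -173.97°, -162.99°, -144.35°, +150.30°, +161.34°, +177.47°.
Eastward gaps between consecutive values (wrapping around): 10.98°, 18.64°, 294.65°, 11.04°, 16.13°, 8.56°.
Largest gap = 294.65° ⇒ minimal covering band is its complement: 360° − 294.65° = 65.35°.
Band runs from +150.30° eastward to -144.35°, crossing the antimeridian.

65.35°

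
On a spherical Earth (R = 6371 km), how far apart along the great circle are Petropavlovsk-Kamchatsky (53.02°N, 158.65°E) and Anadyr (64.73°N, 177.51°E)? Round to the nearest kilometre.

1681 km

Δλ = 177.51 − 158.65 = 18.86°.
Δφ = 64.73 − 53.02 = 11.71°.
a = sin²(Δφ/2) + cos φ₁ · cos φ₂ · sin²(Δλ/2) = 0.017300.
c = 2·atan2(√a, √(1−a)) = 0.26382 rad → d = 6371·c ≈ 1680.80 km.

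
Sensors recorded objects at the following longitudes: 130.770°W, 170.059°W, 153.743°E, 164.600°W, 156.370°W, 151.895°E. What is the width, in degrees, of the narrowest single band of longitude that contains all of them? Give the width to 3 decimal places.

Sort the longitudes: -170.059°, -164.600°, -156.370°, -130.770°, +151.895°, +153.743°.
Eastward gaps between consecutive values (wrapping around): 5.459°, 8.230°, 25.600°, 282.665°, 1.848°, 36.198°.
Largest gap = 282.665° ⇒ minimal covering band is its complement: 360° − 282.665° = 77.335°.
Band runs from +151.895° eastward to -130.770°, crossing the antimeridian.

77.335°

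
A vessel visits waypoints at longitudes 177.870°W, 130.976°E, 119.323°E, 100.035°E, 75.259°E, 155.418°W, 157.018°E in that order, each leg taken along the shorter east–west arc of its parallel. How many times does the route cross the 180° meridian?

Leg 1: -177.870° → +130.976°, shortest Δλ = -51.154° (west) — crosses 180°.
Leg 2: +130.976° → +119.323°, shortest Δλ = -11.653° (west) — does not cross 180°.
Leg 3: +119.323° → +100.035°, shortest Δλ = -19.288° (west) — does not cross 180°.
Leg 4: +100.035° → +75.259°, shortest Δλ = -24.776° (west) — does not cross 180°.
Leg 5: +75.259° → -155.418°, shortest Δλ = 129.323° (east) — crosses 180°.
Leg 6: -155.418° → +157.018°, shortest Δλ = -47.564° (west) — crosses 180°.
Total crossings: 3.

3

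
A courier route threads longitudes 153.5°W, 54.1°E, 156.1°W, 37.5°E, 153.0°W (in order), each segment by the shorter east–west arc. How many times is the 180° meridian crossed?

Leg 1: -153.5° → +54.1°, shortest Δλ = -152.4° (west) — crosses 180°.
Leg 2: +54.1° → -156.1°, shortest Δλ = 149.8° (east) — crosses 180°.
Leg 3: -156.1° → +37.5°, shortest Δλ = -166.4° (west) — crosses 180°.
Leg 4: +37.5° → -153.0°, shortest Δλ = 169.5° (east) — crosses 180°.
Total crossings: 4.

4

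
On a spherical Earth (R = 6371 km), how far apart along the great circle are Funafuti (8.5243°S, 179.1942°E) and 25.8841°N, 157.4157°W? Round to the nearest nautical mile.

2476 nmi

Δλ = -157.4157 − 179.1942 = -336.6099°; wrapped into (−180°, 180°]: 23.3901°.
Δφ = 25.8841 − -8.5243 = 34.4084°.
a = sin²(Δφ/2) + cos φ₁ · cos φ₂ · sin²(Δλ/2) = 0.124043.
c = 2·atan2(√a, √(1−a)) = 0.71983 rad → d = 6371·c ≈ 4586.07 km ≈ 2476.28 nmi.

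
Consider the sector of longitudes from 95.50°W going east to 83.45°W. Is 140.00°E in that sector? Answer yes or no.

No

Band width going east from -95.50° to -83.45°: ((-83.45 − -95.50) mod 360) = 12.05°.
Offset of +140.00° east of the west edge: ((140.00 − -95.50) mod 360) = 235.50°.
235.50° > 12.05° ⇒ outside.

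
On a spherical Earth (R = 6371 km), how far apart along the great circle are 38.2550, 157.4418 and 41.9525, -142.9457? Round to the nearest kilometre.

Δλ = -142.9457 − 157.4418 = -300.3875°; wrapped into (−180°, 180°]: 59.6125°.
Δφ = 41.9525 − 38.2550 = 3.6975°.
a = sin²(Δφ/2) + cos φ₁ · cos φ₂ · sin²(Δλ/2) = 0.145334.
c = 2·atan2(√a, √(1−a)) = 0.78225 rad → d = 6371·c ≈ 4983.69 km.

4984 km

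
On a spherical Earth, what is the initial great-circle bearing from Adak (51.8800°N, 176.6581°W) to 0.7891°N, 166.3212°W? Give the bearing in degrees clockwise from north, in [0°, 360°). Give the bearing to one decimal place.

Δλ = -166.3212 − -176.6581 = 10.3369°.
θ = atan2( sin Δλ · cos φ₂ , cos φ₁ · sin φ₂ − sin φ₁ · cos φ₂ · cos Δλ )
  = atan2(0.17942, -0.76538) = 166.807° → normalised to [0°, 360°): 166.807°.

166.8°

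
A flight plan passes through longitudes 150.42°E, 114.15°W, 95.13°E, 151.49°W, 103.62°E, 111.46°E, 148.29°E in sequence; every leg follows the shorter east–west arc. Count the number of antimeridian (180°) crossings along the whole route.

4

Leg 1: +150.42° → -114.15°, shortest Δλ = 95.43° (east) — crosses 180°.
Leg 2: -114.15° → +95.13°, shortest Δλ = -150.72° (west) — crosses 180°.
Leg 3: +95.13° → -151.49°, shortest Δλ = 113.38° (east) — crosses 180°.
Leg 4: -151.49° → +103.62°, shortest Δλ = -104.89° (west) — crosses 180°.
Leg 5: +103.62° → +111.46°, shortest Δλ = 7.84° (east) — does not cross 180°.
Leg 6: +111.46° → +148.29°, shortest Δλ = 36.83° (east) — does not cross 180°.
Total crossings: 4.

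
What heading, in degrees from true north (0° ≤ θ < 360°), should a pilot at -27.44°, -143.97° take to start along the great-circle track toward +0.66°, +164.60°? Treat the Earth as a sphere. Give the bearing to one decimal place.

290.8°

Δλ = 164.60 − -143.97 = 308.57°; wrapped into (−180°, 180°]: -51.43°.
θ = atan2( sin Δλ · cos φ₂ , cos φ₁ · sin φ₂ − sin φ₁ · cos φ₂ · cos Δλ )
  = atan2(-0.78180, 0.29751) = -69.166° → normalised to [0°, 360°): 290.834°.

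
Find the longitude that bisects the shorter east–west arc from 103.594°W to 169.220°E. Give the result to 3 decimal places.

Signed shortest Δλ from -103.594° to +169.220° is -87.186°.
Midpoint longitude = -103.594° + (-87.186°)/2 = -103.594° − 43.593° = -147.187°.
(The naïve average (-103.594 + +169.220)/2 = 32.813° is on the wrong side of the globe.)

147.187°W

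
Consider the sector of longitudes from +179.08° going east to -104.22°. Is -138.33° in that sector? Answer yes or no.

Band width going east from +179.08° to -104.22°: ((-104.22 − 179.08) mod 360) = 76.70°.
Offset of -138.33° east of the west edge: ((-138.33 − 179.08) mod 360) = 42.59°.
42.59° ≤ 76.70° ⇒ inside.

Yes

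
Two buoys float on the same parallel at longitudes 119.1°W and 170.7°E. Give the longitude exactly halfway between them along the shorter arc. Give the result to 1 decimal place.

Signed shortest Δλ from -119.1° to +170.7° is -70.2°.
Midpoint longitude = -119.1° + (-70.2°)/2 = -119.1° − 35.1° = -154.2°.
(The naïve average (-119.1 + +170.7)/2 = 25.8° is on the wrong side of the globe.)

154.2°W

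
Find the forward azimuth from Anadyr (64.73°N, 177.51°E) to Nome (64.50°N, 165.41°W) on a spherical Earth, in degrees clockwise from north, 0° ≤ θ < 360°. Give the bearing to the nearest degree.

Δλ = -165.41 − 177.51 = -342.92°; wrapped into (−180°, 180°]: 17.08°.
θ = atan2( sin Δλ · cos φ₂ , cos φ₁ · sin φ₂ − sin φ₁ · cos φ₂ · cos Δλ )
  = atan2(0.12644, 0.01316) = 84.060° → normalised to [0°, 360°): 84.060°.

84°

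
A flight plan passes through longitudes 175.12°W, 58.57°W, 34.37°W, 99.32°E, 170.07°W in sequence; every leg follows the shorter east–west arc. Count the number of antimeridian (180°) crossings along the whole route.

Leg 1: -175.12° → -58.57°, shortest Δλ = 116.55° (east) — does not cross 180°.
Leg 2: -58.57° → -34.37°, shortest Δλ = 24.2° (east) — does not cross 180°.
Leg 3: -34.37° → +99.32°, shortest Δλ = 133.69° (east) — does not cross 180°.
Leg 4: +99.32° → -170.07°, shortest Δλ = 90.61° (east) — crosses 180°.
Total crossings: 1.

1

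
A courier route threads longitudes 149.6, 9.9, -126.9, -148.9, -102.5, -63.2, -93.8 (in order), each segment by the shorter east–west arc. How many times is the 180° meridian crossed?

Leg 1: +149.6° → +9.9°, shortest Δλ = -139.7° (west) — does not cross 180°.
Leg 2: +9.9° → -126.9°, shortest Δλ = -136.8° (west) — does not cross 180°.
Leg 3: -126.9° → -148.9°, shortest Δλ = -22.0° (west) — does not cross 180°.
Leg 4: -148.9° → -102.5°, shortest Δλ = 46.4° (east) — does not cross 180°.
Leg 5: -102.5° → -63.2°, shortest Δλ = 39.3° (east) — does not cross 180°.
Leg 6: -63.2° → -93.8°, shortest Δλ = -30.6° (west) — does not cross 180°.
Total crossings: 0.

0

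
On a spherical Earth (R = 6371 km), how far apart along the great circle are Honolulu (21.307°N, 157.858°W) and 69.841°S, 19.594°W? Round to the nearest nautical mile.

7535 nmi

Δλ = -19.594 − -157.858 = 138.264°.
Δφ = -69.841 − 21.307 = -91.148°.
a = sin²(Δφ/2) + cos φ₁ · cos φ₂ · sin²(Δλ/2) = 0.790347.
c = 2·atan2(√a, √(1−a)) = 2.19038 rad → d = 6371·c ≈ 13954.90 km ≈ 7535.04 nmi.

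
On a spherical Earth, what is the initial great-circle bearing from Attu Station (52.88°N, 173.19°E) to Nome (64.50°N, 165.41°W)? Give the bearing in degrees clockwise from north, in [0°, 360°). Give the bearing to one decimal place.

34.9°

Δλ = -165.41 − 173.19 = -338.60°; wrapped into (−180°, 180°]: 21.40°.
θ = atan2( sin Δλ · cos φ₂ , cos φ₁ · sin φ₂ − sin φ₁ · cos φ₂ · cos Δλ )
  = atan2(0.15708, 0.22509) = 34.910° → normalised to [0°, 360°): 34.910°.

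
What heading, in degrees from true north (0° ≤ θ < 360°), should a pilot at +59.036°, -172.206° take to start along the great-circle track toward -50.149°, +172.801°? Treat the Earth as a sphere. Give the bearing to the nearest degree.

Δλ = 172.801 − -172.206 = 345.007°; wrapped into (−180°, 180°]: -14.993°.
θ = atan2( sin Δλ · cos φ₂ , cos φ₁ · sin φ₂ − sin φ₁ · cos φ₂ · cos Δλ )
  = atan2(-0.16577, -0.92576) = -169.848° → normalised to [0°, 360°): 190.152°.

190°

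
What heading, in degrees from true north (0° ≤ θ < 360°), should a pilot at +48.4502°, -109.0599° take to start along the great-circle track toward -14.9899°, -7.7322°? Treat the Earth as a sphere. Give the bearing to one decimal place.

91.8°

Δλ = -7.7322 − -109.0599 = 101.3277°.
θ = atan2( sin Δλ · cos φ₂ , cos φ₁ · sin φ₂ − sin φ₁ · cos φ₂ · cos Δλ )
  = atan2(0.94715, -0.02956) = 91.788° → normalised to [0°, 360°): 91.788°.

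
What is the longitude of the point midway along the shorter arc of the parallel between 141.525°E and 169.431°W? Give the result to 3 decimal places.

Signed shortest Δλ from +141.525° to -169.431° is +49.044°.
Midpoint longitude = +141.525° + (+49.044°)/2 = +141.525° + 24.522° = +166.047°.
(The naïve average (+141.525 + -169.431)/2 = -13.953° is on the wrong side of the globe.)

166.047°E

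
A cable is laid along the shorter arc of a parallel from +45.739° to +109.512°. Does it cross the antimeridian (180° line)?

No

Signed shortest Δλ = ((109.512 − 45.739 + 180) mod 360) − 180 = 63.773°.
Going east by 63.773° from +45.739° reaches +109.512° without touching 180°.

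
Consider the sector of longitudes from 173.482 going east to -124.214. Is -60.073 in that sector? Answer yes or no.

No

Band width going east from +173.482° to -124.214°: ((-124.214 − 173.482) mod 360) = 62.304°.
Offset of -60.073° east of the west edge: ((-60.073 − 173.482) mod 360) = 126.445°.
126.445° > 62.304° ⇒ outside.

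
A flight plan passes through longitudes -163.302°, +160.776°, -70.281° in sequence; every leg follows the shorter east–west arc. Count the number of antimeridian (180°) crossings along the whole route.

Leg 1: -163.302° → +160.776°, shortest Δλ = -35.922° (west) — crosses 180°.
Leg 2: +160.776° → -70.281°, shortest Δλ = 128.943° (east) — crosses 180°.
Total crossings: 2.

2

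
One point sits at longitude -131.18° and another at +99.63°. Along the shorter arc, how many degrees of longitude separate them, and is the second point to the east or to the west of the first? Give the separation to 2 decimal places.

Raw difference: 99.63 − -131.18 = 230.81°.
Normalise into (−180°, 180°]: 230.81° − 360° = -129.19°.
Negative ⇒ the second point lies to the west; separation 129.19°.

129.19° west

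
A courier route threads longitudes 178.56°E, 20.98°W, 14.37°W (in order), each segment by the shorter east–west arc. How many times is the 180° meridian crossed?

1

Leg 1: +178.56° → -20.98°, shortest Δλ = 160.46° (east) — crosses 180°.
Leg 2: -20.98° → -14.37°, shortest Δλ = 6.61° (east) — does not cross 180°.
Total crossings: 1.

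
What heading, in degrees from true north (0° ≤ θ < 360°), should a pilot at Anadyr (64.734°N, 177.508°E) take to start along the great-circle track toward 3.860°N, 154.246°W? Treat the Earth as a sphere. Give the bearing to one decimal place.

Δλ = -154.246 − 177.508 = -331.754°; wrapped into (−180°, 180°]: 28.246°.
θ = atan2( sin Δλ · cos φ₂ , cos φ₁ · sin φ₂ − sin φ₁ · cos φ₂ · cos Δλ )
  = atan2(0.47218, -0.76611) = 148.353° → normalised to [0°, 360°): 148.353°.

148.4°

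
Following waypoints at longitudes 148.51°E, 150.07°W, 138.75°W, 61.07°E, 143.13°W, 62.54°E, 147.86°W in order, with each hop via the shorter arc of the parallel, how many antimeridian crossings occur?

Leg 1: +148.51° → -150.07°, shortest Δλ = 61.42° (east) — crosses 180°.
Leg 2: -150.07° → -138.75°, shortest Δλ = 11.32° (east) — does not cross 180°.
Leg 3: -138.75° → +61.07°, shortest Δλ = -160.18° (west) — crosses 180°.
Leg 4: +61.07° → -143.13°, shortest Δλ = 155.8° (east) — crosses 180°.
Leg 5: -143.13° → +62.54°, shortest Δλ = -154.33° (west) — crosses 180°.
Leg 6: +62.54° → -147.86°, shortest Δλ = 149.6° (east) — crosses 180°.
Total crossings: 5.

5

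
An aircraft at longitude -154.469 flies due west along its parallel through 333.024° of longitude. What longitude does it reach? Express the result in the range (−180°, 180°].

-127.493°

Start at -154.469°; shift −333.024° → -487.493°.
-487.493° lies outside (−180°, 180°]; add 360° → -127.493°.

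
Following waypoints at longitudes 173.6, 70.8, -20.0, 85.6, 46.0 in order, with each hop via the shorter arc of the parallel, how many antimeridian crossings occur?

Leg 1: +173.6° → +70.8°, shortest Δλ = -102.8° (west) — does not cross 180°.
Leg 2: +70.8° → -20.0°, shortest Δλ = -90.8° (west) — does not cross 180°.
Leg 3: -20.0° → +85.6°, shortest Δλ = 105.6° (east) — does not cross 180°.
Leg 4: +85.6° → +46.0°, shortest Δλ = -39.6° (west) — does not cross 180°.
Total crossings: 0.

0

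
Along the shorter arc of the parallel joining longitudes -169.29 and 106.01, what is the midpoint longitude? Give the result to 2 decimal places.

+148.36°

Signed shortest Δλ from -169.29° to +106.01° is -84.70°.
Midpoint longitude = -169.29° + (-84.70°)/2 = -169.29° − 42.35° = -211.64°.
Normalise into (−180°, 180°]: +148.36°.
(The naïve average (-169.29 + +106.01)/2 = -31.64° is on the wrong side of the globe.)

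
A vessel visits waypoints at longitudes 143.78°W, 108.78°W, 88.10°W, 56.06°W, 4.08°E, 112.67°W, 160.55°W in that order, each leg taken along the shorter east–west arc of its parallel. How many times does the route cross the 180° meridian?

0

Leg 1: -143.78° → -108.78°, shortest Δλ = 35.0° (east) — does not cross 180°.
Leg 2: -108.78° → -88.10°, shortest Δλ = 20.68° (east) — does not cross 180°.
Leg 3: -88.10° → -56.06°, shortest Δλ = 32.04° (east) — does not cross 180°.
Leg 4: -56.06° → +4.08°, shortest Δλ = 60.14° (east) — does not cross 180°.
Leg 5: +4.08° → -112.67°, shortest Δλ = -116.75° (west) — does not cross 180°.
Leg 6: -112.67° → -160.55°, shortest Δλ = -47.88° (west) — does not cross 180°.
Total crossings: 0.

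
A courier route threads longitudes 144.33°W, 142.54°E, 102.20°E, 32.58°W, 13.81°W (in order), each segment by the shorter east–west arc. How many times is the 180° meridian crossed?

1

Leg 1: -144.33° → +142.54°, shortest Δλ = -73.13° (west) — crosses 180°.
Leg 2: +142.54° → +102.20°, shortest Δλ = -40.34° (west) — does not cross 180°.
Leg 3: +102.20° → -32.58°, shortest Δλ = -134.78° (west) — does not cross 180°.
Leg 4: -32.58° → -13.81°, shortest Δλ = 18.77° (east) — does not cross 180°.
Total crossings: 1.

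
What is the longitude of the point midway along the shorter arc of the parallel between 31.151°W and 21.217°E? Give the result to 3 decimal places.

Signed shortest Δλ from -31.151° to +21.217° is +52.368°.
Midpoint longitude = -31.151° + (+52.368°)/2 = -31.151° + 26.184° = -4.967°.

4.967°W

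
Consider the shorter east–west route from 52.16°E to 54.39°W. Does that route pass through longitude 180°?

Signed shortest Δλ = ((-54.39 − 52.16 + 180) mod 360) − 180 = -106.55°.
Going west by 106.55° from +52.16° reaches -54.39° without touching 180°.

No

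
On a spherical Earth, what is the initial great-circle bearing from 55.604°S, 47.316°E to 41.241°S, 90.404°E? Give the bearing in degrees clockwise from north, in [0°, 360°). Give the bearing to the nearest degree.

Δλ = 90.404 − 47.316 = 43.088°.
θ = atan2( sin Δλ · cos φ₂ , cos φ₁ · sin φ₂ − sin φ₁ · cos φ₂ · cos Δλ )
  = atan2(0.51367, 0.08073) = 81.069° → normalised to [0°, 360°): 81.069°.

81°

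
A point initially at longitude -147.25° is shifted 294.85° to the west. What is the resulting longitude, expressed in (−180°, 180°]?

Start at -147.25°; shift −294.85° → -442.10°.
-442.10° lies outside (−180°, 180°]; add 360° → -82.10°.

-82.10°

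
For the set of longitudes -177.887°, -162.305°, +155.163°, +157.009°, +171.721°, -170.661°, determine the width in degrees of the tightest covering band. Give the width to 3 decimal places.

Sort the longitudes: -177.887°, -170.661°, -162.305°, +155.163°, +157.009°, +171.721°.
Eastward gaps between consecutive values (wrapping around): 7.226°, 8.356°, 317.468°, 1.846°, 14.712°, 10.392°.
Largest gap = 317.468° ⇒ minimal covering band is its complement: 360° − 317.468° = 42.532°.
Band runs from +155.163° eastward to -162.305°, crossing the antimeridian.

42.532°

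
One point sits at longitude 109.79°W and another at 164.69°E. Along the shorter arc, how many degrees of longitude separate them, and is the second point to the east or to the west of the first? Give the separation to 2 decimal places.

Raw difference: 164.69 − -109.79 = 274.48°.
Normalise into (−180°, 180°]: 274.48° − 360° = -85.52°.
Negative ⇒ the second point lies to the west; separation 85.52°.

85.52° west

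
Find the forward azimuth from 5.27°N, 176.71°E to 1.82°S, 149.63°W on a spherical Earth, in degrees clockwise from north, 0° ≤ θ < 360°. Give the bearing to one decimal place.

Δλ = -149.63 − 176.71 = -326.34°; wrapped into (−180°, 180°]: 33.66°.
θ = atan2( sin Δλ · cos φ₂ , cos φ₁ · sin φ₂ − sin φ₁ · cos φ₂ · cos Δλ )
  = atan2(0.55398, -0.10804) = 101.035° → normalised to [0°, 360°): 101.035°.

101.0°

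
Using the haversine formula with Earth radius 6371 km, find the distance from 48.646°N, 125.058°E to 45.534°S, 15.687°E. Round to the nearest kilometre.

Δλ = 15.687 − 125.058 = -109.371°.
Δφ = -45.534 − 48.646 = -94.180°.
a = sin²(Δφ/2) + cos φ₁ · cos φ₂ · sin²(Δλ/2) = 0.844608.
c = 2·atan2(√a, √(1−a)) = 2.33120 rad → d = 6371·c ≈ 14852.10 km.

14852 km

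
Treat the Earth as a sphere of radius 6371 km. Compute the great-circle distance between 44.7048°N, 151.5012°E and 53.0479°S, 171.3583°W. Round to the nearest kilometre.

Δλ = -171.3583 − 151.5012 = -322.8595°; wrapped into (−180°, 180°]: 37.1405°.
Δφ = -53.0479 − 44.7048 = -97.7527°.
a = sin²(Δφ/2) + cos φ₁ · cos φ₂ · sin²(Δλ/2) = 0.610782.
c = 2·atan2(√a, √(1−a)) = 1.79421 rad → d = 6371·c ≈ 11430.94 km.

11431 km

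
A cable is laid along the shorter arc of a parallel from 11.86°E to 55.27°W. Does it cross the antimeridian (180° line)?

No

Signed shortest Δλ = ((-55.27 − 11.86 + 180) mod 360) − 180 = -67.13°.
Going west by 67.13° from +11.86° reaches -55.27° without touching 180°.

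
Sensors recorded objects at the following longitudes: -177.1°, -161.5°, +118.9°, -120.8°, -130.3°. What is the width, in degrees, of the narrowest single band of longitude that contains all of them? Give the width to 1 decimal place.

120.3°

Sort the longitudes: -177.1°, -161.5°, -130.3°, -120.8°, +118.9°.
Eastward gaps between consecutive values (wrapping around): 15.6°, 31.2°, 9.5°, 239.7°, 64.0°.
Largest gap = 239.7° ⇒ minimal covering band is its complement: 360° − 239.7° = 120.3°.
Band runs from +118.9° eastward to -120.8°, crossing the antimeridian.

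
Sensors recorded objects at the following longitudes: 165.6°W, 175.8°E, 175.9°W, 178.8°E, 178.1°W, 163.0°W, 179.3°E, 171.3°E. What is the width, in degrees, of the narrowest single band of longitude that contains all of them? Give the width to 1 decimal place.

25.7°

Sort the longitudes: -178.1°, -175.9°, -165.6°, -163.0°, +171.3°, +175.8°, +178.8°, +179.3°.
Eastward gaps between consecutive values (wrapping around): 2.2°, 10.3°, 2.6°, 334.3°, 4.5°, 3.0°, 0.5°, 2.6°.
Largest gap = 334.3° ⇒ minimal covering band is its complement: 360° − 334.3° = 25.7°.
Band runs from +171.3° eastward to -163.0°, crossing the antimeridian.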